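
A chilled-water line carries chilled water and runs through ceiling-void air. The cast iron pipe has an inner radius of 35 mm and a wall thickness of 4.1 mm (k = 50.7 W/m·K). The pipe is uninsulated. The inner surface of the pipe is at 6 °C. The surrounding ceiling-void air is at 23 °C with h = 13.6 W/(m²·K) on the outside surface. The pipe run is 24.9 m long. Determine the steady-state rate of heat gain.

Cylindrical conduction, so R = ln(r₂/r₁)/(2πkL) per layer, in series:
R_cast iron pipe wall = ln(39.1/35)/(2π×50.7×24.9) = 1.397×10^-5 K/W
R_outer film = 1/(h_o·2πr_oL) = 1/(13.6×2π×0.0391×24.9) = 0.01202 K/W
R_total = 0.01203 K/W
Q = ΔT/R_total = 17/0.01203

Q ≈ 1410 W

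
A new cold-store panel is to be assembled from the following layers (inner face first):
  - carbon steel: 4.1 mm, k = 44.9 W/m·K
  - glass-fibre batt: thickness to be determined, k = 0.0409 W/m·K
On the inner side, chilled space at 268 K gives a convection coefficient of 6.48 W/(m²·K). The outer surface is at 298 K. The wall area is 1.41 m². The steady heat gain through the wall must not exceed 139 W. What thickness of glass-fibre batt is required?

L ≈ 6.13 mm

Series thermal resistances:
R_inner film = 1/(h_i·A) = 1/(6.48×1.41) = 0.1094 K/W
R_carbon steel = L/(kA) = 0.0041/(44.9×1.41) = 6.476×10^-5 K/W
Sum of the known resistances R_other = 0.1095 K/W
Required total resistance R_tot = ΔT/Q_allow = 30/139 = 0.2158 K/W
R_glass-fibre batt = R_tot − R_other = 0.1063 K/W
L = R·k·A = 0.1063×0.0409×1.41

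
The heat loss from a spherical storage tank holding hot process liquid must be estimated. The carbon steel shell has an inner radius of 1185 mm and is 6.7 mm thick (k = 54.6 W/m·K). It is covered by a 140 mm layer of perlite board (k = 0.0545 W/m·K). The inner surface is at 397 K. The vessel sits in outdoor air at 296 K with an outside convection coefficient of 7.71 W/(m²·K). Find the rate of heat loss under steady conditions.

Each spherical layer contributes R = (1/r_i − 1/r_o)/(4πk):
R_carbon steel shell = (1/1.185 − 1/1.1917)/(4π×54.6) = 6.915×10^-6 K/W
R_perlite board = (1/1.1917 − 1/1.3317)/(4π×0.0545) = 0.1288 K/W
R_outer film = 1/(h·4πr_o²) = 1/(7.71×4π×1.3317²) = 0.00582 K/W
R_total = 0.1346 K/W
Q = ΔT/R_total = 101/0.1346

Q ≈ 750 W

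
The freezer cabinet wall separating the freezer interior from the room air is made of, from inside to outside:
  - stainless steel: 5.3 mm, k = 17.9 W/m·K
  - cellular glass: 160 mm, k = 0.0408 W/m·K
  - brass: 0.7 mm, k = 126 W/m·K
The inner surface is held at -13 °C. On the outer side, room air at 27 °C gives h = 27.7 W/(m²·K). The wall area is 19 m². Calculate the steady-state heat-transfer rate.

Treating each layer as a thermal resistance in series:
R_stainless steel = L/(kA) = 0.0053/(17.9×19) = 1.558×10^-5 K/W
R_cellular glass = L/(kA) = 0.16/(0.0408×19) = 0.2064 K/W
R_brass = L/(kA) = 0.0007/(126×19) = 2.924×10^-7 K/W
R_outer film = 1/(h_o·A) = 1/(27.7×19) = 0.0019 K/W
R_total = 0.2083 K/W
Q = ΔT / R_total = 40 / 0.2083

Q ≈ 192 W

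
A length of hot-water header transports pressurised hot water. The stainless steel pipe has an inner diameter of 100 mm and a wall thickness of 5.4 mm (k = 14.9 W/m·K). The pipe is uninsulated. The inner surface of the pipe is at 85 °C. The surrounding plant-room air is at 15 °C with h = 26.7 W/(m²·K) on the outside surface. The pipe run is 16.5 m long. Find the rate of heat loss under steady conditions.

Q ≈ 10600 W

Cylindrical conduction, so R = ln(r₂/r₁)/(2πkL) per layer, in series:
R_stainless steel pipe wall = ln(55.4/50)/(2π×14.9×16.5) = 6.639×10^-5 K/W
R_outer film = 1/(h_o·2πr_oL) = 1/(26.7×2π×0.0554×16.5) = 0.006521 K/W
R_total = 0.006587 K/W
Q = ΔT/R_total = 70/0.006587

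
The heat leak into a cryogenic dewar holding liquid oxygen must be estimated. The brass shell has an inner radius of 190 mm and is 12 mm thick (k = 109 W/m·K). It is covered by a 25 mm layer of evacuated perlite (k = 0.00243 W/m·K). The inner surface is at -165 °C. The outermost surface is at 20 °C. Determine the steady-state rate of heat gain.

Q ≈ 10.4 W

Radial (spherical) resistances in series:
R_brass shell = (1/0.19 − 1/0.202)/(4π×109) = 2.283×10^-4 K/W
R_evacuated perlite = (1/0.202 − 1/0.227)/(4π×0.00243) = 17.85 K/W
R_total = 17.85 K/W
Q = ΔT/R_total = 185/17.85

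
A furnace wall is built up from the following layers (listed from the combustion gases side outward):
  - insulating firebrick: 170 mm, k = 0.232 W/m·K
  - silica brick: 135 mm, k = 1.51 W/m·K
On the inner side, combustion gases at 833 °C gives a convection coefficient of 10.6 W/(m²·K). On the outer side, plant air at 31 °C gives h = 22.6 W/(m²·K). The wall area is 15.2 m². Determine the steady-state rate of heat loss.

Model the wall as resistances in series:
R_inner film = 1/(h_i·A) = 1/(10.6×15.2) = 0.006207 K/W
R_insulating firebrick = L/(kA) = 0.17/(0.232×15.2) = 0.04821 K/W
R_silica brick = L/(kA) = 0.135/(1.51×15.2) = 0.005882 K/W
R_outer film = 1/(h_o·A) = 1/(22.6×15.2) = 0.002911 K/W
R_total = 0.06321 K/W
Q = ΔT / R_total = 802 / 0.06321

Q ≈ 12700 W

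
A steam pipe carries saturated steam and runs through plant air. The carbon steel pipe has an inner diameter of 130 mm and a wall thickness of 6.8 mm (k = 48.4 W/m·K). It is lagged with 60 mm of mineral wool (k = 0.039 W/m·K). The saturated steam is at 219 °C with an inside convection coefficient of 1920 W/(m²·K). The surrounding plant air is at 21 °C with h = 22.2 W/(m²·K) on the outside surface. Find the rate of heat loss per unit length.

q′ ≈ 78.1 W/m

Treating each annulus and film as a series resistance:
R_inner film = 1/(h_i·2πr₁L) = 1/(1920×2π×0.065×1) = 0.001275 K/W
R_carbon steel pipe wall = ln(71.8/65)/(2π×48.4×1) = 3.272×10^-4 K/W
R_mineral wool = ln(131.8/71.8)/(2π×0.039×1) = 2.479 K/W
R_outer film = 1/(h_o·2πr_oL) = 1/(22.2×2π×0.1318×1) = 0.05439 K/W
R_total = 2.535 K/W
Q = ΔT/R_total = 198/2.535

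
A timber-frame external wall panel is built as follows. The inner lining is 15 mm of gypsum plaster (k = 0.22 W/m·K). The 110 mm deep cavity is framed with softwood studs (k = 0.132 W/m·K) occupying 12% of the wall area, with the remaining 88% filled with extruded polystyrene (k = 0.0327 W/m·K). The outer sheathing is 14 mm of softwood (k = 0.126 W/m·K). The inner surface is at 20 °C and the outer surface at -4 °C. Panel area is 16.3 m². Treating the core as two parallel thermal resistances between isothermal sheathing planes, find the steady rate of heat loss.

Q ≈ 148 W

Sheathing layers in series; stud and cavity paths in parallel between them.
R_inner = 0.015/(0.22×16.3) = 0.004183 K/W
R_stud  = 0.11/(0.132×0.12×16.3) = 0.426 K/W
R_cav   = 0.11/(0.0327×0.88×16.3) = 0.2345 K/W
1/R_core = 1/R_stud + 1/R_cav → R_core = 0.1513 K/W
R_outer = 0.014/(0.126×16.3) = 0.006817 K/W
R_total = 0.1623 K/W
Q = ΔT/R_total = 24/0.1623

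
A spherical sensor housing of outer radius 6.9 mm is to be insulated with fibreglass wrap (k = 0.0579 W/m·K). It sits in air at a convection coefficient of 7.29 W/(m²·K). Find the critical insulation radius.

r_cr ≈ 15.9 mm

For a sphere r_cr = 2k/h = 2×0.0579/7.29
r_cr = 15.9 mm; since the bare radius (6.9 mm) is below r_cr, adding a thin layer of insulation will *increase* heat loss.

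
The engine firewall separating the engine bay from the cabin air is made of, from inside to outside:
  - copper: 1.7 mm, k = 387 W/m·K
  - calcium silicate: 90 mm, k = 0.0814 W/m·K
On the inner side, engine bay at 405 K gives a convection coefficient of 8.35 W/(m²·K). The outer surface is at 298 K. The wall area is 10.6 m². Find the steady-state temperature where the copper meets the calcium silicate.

T ≈ 395 K

Series thermal resistances:
R_inner film = 1/(h_i·A) = 1/(8.35×10.6) = 0.0113 K/W
R_copper = L/(kA) = 0.0017/(387×10.6) = 4.144×10^-7 K/W
R_calcium silicate = L/(kA) = 0.09/(0.0814×10.6) = 0.1043 K/W
R_total = 0.1156 K/W;  Q = ΔT/R_total = 107/0.1156 = 925.6 W
T_interface = T_inner − Q·ΣR(inner→interface) = 405 − 926×0.0113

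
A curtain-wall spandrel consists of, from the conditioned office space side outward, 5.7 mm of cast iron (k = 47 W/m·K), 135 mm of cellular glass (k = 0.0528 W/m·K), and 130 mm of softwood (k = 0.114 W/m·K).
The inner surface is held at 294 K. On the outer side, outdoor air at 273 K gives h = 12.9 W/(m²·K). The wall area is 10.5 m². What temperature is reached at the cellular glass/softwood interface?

T ≈ 280 K

Treating each layer as a thermal resistance in series:
R_cast iron = L/(kA) = 0.0057/(47×10.5) = 1.155×10^-5 K/W
R_cellular glass = L/(kA) = 0.135/(0.0528×10.5) = 0.2435 K/W
R_softwood = L/(kA) = 0.13/(0.114×10.5) = 0.1086 K/W
R_outer film = 1/(h_o·A) = 1/(12.9×10.5) = 0.007383 K/W
R_total = 0.3595 K/W;  Q = ΔT/R_total = 21/0.3595 = 58.41 W
T_interface = T_inner − Q·ΣR(inner→interface) = 294 − 58.4×0.2435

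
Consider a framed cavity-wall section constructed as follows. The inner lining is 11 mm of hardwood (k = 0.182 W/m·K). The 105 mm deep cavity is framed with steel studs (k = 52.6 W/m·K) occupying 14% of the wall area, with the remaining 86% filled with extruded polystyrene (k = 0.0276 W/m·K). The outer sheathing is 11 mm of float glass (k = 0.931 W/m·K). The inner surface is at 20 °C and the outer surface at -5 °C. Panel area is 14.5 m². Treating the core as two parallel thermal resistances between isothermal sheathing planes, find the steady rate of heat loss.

Sheathing layers in series; stud and cavity paths in parallel between them.
R_inner = 0.011/(0.182×14.5) = 0.004168 K/W
R_stud  = 0.105/(52.6×0.14×14.5) = 9.833×10^-4 K/W
R_cav   = 0.105/(0.0276×0.86×14.5) = 0.3051 K/W
1/R_core = 1/R_stud + 1/R_cav → R_core = 9.802×10^-4 K/W
R_outer = 0.011/(0.931×14.5) = 8.148×10^-4 K/W
R_total = 0.005963 K/W
Q = ΔT/R_total = 25/0.005963

Q ≈ 4190 W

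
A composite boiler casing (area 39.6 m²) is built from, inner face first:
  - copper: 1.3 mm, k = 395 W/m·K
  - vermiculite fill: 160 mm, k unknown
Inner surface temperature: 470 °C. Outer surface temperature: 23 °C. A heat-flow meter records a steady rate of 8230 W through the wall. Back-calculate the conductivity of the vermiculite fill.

Treating each layer as a thermal resistance in series:
R_copper = L/(kA) = 0.0013/(395×39.6) = 8.311×10^-8 K/W
Sum of known resistances R_other = 8.311×10^-8 K/W
Total R = ΔT/Q = 447/8230 = 0.05431 K/W
R_vermiculite fill = R_total − R_other = 0.05431 K/W
k = L/(R·A) = 0.16/(0.05431×39.6)

k ≈ 0.0744 W/(m·K)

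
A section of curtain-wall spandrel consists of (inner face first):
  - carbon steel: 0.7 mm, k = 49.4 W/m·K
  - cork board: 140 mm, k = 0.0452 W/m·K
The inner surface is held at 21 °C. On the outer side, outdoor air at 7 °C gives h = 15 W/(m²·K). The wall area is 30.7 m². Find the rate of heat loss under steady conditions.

Q ≈ 136 W

Treating each layer as a thermal resistance in series:
R_carbon steel = L/(kA) = 0.0007/(49.4×30.7) = 4.616×10^-7 K/W
R_cork board = L/(kA) = 0.14/(0.0452×30.7) = 0.1009 K/W
R_outer film = 1/(h_o·A) = 1/(15×30.7) = 0.002172 K/W
R_total = 0.1031 K/W
Q = ΔT / R_total = 14 / 0.1031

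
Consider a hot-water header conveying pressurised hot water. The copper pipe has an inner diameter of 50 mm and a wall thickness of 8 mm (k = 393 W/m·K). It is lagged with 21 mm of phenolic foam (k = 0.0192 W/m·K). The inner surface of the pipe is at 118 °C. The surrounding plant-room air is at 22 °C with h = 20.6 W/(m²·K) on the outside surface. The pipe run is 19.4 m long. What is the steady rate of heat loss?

Radial resistances (cylindrical: R_cond = ln(r_o/r_i)/(2πkL), R_conv = 1/(h·2πrL)):
R_copper pipe wall = ln(33/25)/(2π×393×19.4) = 5.796×10^-6 K/W
R_phenolic foam = ln(54/33)/(2π×0.0192×19.4) = 0.2104 K/W
R_outer film = 1/(h_o·2πr_oL) = 1/(20.6×2π×0.054×19.4) = 0.007375 K/W
R_total = 0.2178 K/W
Q = ΔT/R_total = 96/0.2178

Q ≈ 441 W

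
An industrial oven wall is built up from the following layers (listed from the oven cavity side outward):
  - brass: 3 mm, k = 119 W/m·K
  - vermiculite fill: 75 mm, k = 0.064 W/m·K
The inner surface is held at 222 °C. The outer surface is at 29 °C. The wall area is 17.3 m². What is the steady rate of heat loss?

Q ≈ 2850 W

Thermal resistances in series:
R_brass = L/(kA) = 0.003/(119×17.3) = 1.457×10^-6 K/W
R_vermiculite fill = L/(kA) = 0.075/(0.064×17.3) = 0.06774 K/W
R_total = 0.06774 K/W
Q = ΔT / R_total = 193 / 0.06774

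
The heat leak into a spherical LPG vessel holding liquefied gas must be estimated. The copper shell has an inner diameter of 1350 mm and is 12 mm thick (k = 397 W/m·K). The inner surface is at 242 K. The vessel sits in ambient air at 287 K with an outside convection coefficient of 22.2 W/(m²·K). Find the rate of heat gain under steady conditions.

Q ≈ 5920 W

Each spherical layer contributes R = (1/r_i − 1/r_o)/(4πk):
R_copper shell = (1/0.675 − 1/0.687)/(4π×397) = 5.187×10^-6 K/W
R_outer film = 1/(h·4πr_o²) = 1/(22.2×4π×0.687²) = 0.007595 K/W
R_total = 0.0076 K/W
Q = ΔT/R_total = 45/0.0076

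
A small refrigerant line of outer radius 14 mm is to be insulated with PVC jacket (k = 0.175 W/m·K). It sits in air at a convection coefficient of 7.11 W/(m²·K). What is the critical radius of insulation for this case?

For a cylinder r_cr = k/h = 0.175/7.11
r_cr = 24.6 mm; since the bare radius (14 mm) is below r_cr, adding a thin layer of insulation will *increase* heat loss.

r_cr ≈ 24.6 mm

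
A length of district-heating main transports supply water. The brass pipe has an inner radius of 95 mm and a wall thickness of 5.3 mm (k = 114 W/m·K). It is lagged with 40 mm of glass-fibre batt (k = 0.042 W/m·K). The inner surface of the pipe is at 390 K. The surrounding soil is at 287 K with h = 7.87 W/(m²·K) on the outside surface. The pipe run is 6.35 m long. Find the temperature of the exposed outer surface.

T ≈ 297 K

Cylindrical conduction, so R = ln(r₂/r₁)/(2πkL) per layer, in series:
R_brass pipe wall = ln(100.3/95)/(2π×114×6.35) = 1.194×10^-5 K/W
R_glass-fibre batt = ln(140.3/100.3)/(2π×0.042×6.35) = 0.2003 K/W
R_outer film = 1/(h_o·2πr_oL) = 1/(7.87×2π×0.1403×6.35) = 0.0227 K/W
R_total = 0.223 K/W
Q = ΔT/R_total = 103/0.223
Q = 462 W
T_interface = T_inner − Q·ΣR(inner→interface) = 390 − 462×0.2003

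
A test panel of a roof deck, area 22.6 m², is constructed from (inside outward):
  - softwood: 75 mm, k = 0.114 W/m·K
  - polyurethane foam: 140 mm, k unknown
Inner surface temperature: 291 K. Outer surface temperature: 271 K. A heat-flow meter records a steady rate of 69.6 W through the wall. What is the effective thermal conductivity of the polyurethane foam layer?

k ≈ 0.024 W/(m·K)

Series thermal resistances:
R_softwood = L/(kA) = 0.075/(0.114×22.6) = 0.02911 K/W
Sum of known resistances R_other = 0.02911 K/W
Total R = ΔT/Q = 20/69.6 = 0.2874 K/W
R_polyurethane foam = R_total − R_other = 0.2582 K/W
k = L/(R·A) = 0.14/(0.2582×22.6)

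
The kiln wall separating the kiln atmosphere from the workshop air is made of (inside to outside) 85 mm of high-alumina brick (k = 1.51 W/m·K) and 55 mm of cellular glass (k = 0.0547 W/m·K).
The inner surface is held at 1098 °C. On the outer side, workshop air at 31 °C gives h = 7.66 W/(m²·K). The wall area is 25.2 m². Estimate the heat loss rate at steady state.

Model the wall as resistances in series:
R_high-alumina brick = L/(kA) = 0.085/(1.51×25.2) = 0.002234 K/W
R_cellular glass = L/(kA) = 0.055/(0.0547×25.2) = 0.0399 K/W
R_outer film = 1/(h_o·A) = 1/(7.66×25.2) = 0.00518 K/W
R_total = 0.04731 K/W
Q = ΔT / R_total = 1067 / 0.04731

Q ≈ 22600 W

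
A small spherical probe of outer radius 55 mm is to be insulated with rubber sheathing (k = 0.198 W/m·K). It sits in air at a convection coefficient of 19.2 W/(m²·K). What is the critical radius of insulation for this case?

For a sphere r_cr = 2k/h = 2×0.198/19.2
r_cr = 20.6 mm; since the bare radius (55 mm) is above r_cr, any added insulation will reduce heat loss.

r_cr ≈ 20.6 mm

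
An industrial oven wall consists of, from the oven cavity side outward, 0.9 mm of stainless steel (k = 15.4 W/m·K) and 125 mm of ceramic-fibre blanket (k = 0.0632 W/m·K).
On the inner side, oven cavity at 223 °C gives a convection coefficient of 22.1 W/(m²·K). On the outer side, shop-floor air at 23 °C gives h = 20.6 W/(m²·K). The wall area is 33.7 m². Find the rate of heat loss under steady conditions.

Q ≈ 3250 W

Model the wall as resistances in series:
R_inner film = 1/(h_i·A) = 1/(22.1×33.7) = 0.001343 K/W
R_stainless steel = L/(kA) = 0.0009/(15.4×33.7) = 1.734×10^-6 K/W
R_ceramic-fibre blanket = L/(kA) = 0.125/(0.0632×33.7) = 0.05869 K/W
R_outer film = 1/(h_o·A) = 1/(20.6×33.7) = 0.00144 K/W
R_total = 0.06147 K/W
Q = ΔT / R_total = 200 / 0.06147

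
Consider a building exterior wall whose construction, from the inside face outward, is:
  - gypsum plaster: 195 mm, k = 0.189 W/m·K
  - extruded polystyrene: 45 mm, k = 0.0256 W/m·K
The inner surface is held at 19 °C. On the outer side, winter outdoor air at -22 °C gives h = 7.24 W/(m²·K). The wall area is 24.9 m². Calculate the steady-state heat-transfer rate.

Q ≈ 349 W

Treating each layer as a thermal resistance in series:
R_gypsum plaster = L/(kA) = 0.195/(0.189×24.9) = 0.04144 K/W
R_extruded polystyrene = L/(kA) = 0.045/(0.0256×24.9) = 0.07059 K/W
R_outer film = 1/(h_o·A) = 1/(7.24×24.9) = 0.005547 K/W
R_total = 0.1176 K/W
Q = ΔT / R_total = 41 / 0.1176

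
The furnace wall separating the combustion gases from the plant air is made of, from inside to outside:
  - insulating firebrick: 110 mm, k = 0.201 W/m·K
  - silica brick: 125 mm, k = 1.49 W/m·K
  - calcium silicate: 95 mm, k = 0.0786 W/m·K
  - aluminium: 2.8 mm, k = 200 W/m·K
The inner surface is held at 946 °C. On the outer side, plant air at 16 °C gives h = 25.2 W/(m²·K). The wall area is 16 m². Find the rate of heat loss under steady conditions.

Q ≈ 7920 W

Model the wall as resistances in series:
R_insulating firebrick = L/(kA) = 0.11/(0.201×16) = 0.0342 K/W
R_silica brick = L/(kA) = 0.125/(1.49×16) = 0.005243 K/W
R_calcium silicate = L/(kA) = 0.095/(0.0786×16) = 0.07554 K/W
R_aluminium = L/(kA) = 0.0028/(200×16) = 8.75×10^-7 K/W
R_outer film = 1/(h_o·A) = 1/(25.2×16) = 0.00248 K/W
R_total = 0.1175 K/W
Q = ΔT / R_total = 930 / 0.1175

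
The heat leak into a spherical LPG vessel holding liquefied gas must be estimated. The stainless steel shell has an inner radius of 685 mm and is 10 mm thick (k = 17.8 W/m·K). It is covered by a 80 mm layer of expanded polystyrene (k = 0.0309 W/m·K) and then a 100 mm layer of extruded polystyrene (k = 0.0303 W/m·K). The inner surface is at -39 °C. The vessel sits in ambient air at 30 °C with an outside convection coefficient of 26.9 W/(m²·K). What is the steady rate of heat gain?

Q ≈ 89.2 W

Spherical conduction: R = (1/r_in − 1/r_out)/(4πk) per layer; series-sum.
R_stainless steel shell = (1/0.685 − 1/0.695)/(4π×17.8) = 9.391×10^-5 K/W
R_expanded polystyrene = (1/0.695 − 1/0.775)/(4π×0.0309) = 0.3825 K/W
R_extruded polystyrene = (1/0.775 − 1/0.875)/(4π×0.0303) = 0.3873 K/W
R_outer film = 1/(h·4πr_o²) = 1/(26.9×4π×0.875²) = 0.003864 K/W
R_total = 0.7738 K/W
Q = ΔT/R_total = 69/0.7738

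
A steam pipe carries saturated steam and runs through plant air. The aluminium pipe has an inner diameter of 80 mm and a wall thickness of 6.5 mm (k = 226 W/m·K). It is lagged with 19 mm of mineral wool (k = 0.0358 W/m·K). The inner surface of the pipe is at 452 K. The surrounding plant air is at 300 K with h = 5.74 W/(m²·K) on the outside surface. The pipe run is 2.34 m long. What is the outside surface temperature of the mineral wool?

Cylindrical conduction, so R = ln(r₂/r₁)/(2πkL) per layer, in series:
R_aluminium pipe wall = ln(46.5/40)/(2π×226×2.34) = 4.532×10^-5 K/W
R_mineral wool = ln(65.5/46.5)/(2π×0.0358×2.34) = 0.6509 K/W
R_outer film = 1/(h_o·2πr_oL) = 1/(5.74×2π×0.0655×2.34) = 0.1809 K/W
R_total = 0.8318 K/W
Q = ΔT/R_total = 152/0.8318
Q = 183 W
T_interface = T_inner − Q·ΣR(inner→interface) = 452 − 183×0.6509

T ≈ 333 K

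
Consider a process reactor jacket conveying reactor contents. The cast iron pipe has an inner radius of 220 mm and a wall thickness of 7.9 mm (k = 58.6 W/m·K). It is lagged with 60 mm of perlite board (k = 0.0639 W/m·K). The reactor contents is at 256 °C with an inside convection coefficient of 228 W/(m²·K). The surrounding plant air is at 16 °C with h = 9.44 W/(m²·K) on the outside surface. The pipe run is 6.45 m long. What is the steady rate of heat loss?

Q ≈ 2400 W

For a radial system each layer contributes R = ln(r_out/r_in)/(2πkL); films add R = 1/(hA).
R_inner film = 1/(h_i·2πr₁L) = 1/(228×2π×0.22×6.45) = 4.919×10^-4 K/W
R_cast iron pipe wall = ln(227.9/220)/(2π×58.6×6.45) = 1.486×10^-5 K/W
R_perlite board = ln(287.9/227.9)/(2π×0.0639×6.45) = 0.09025 K/W
R_outer film = 1/(h_o·2πr_oL) = 1/(9.44×2π×0.2879×6.45) = 0.009079 K/W
R_total = 0.09983 K/W
Q = ΔT/R_total = 240/0.09983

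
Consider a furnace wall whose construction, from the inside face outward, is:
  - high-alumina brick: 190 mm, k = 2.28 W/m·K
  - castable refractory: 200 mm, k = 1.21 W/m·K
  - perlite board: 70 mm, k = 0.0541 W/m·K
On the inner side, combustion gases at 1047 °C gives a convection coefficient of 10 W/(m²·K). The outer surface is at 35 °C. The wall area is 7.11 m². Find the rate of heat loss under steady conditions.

Q ≈ 4380 W

Series thermal resistances:
R_inner film = 1/(h_i·A) = 1/(10×7.11) = 0.01406 K/W
R_high-alumina brick = L/(kA) = 0.19/(2.28×7.11) = 0.01172 K/W
R_castable refractory = L/(kA) = 0.2/(1.21×7.11) = 0.02325 K/W
R_perlite board = L/(kA) = 0.07/(0.0541×7.11) = 0.182 K/W
R_total = 0.231 K/W
Q = ΔT / R_total = 1012 / 0.231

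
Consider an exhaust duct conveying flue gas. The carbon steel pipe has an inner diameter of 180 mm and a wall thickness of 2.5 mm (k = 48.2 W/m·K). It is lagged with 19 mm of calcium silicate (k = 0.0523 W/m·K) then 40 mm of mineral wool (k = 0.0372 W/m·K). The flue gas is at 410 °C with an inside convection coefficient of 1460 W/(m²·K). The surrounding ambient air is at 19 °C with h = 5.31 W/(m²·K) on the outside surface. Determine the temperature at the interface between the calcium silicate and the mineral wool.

T ≈ 303 °C

Radial resistances (cylindrical: R_cond = ln(r_o/r_i)/(2πkL), R_conv = 1/(h·2πrL)):
R_inner film = 1/(h_i·2πr₁L) = 1/(1460×2π×0.09×1) = 0.001211 K/W
R_carbon steel pipe wall = ln(92.5/90)/(2π×48.2×1) = 9.047×10^-5 K/W
R_calcium silicate = ln(111.5/92.5)/(2π×0.0523×1) = 0.5685 K/W
R_mineral wool = ln(151.5/111.5)/(2π×0.0372×1) = 1.312 K/W
R_outer film = 1/(h_o·2πr_oL) = 1/(5.31×2π×0.1515×1) = 0.1978 K/W
R_total = 2.079 K/W
Q = ΔT/R_total = 391/2.079
Q = 188 W/m
T_interface = T_inner − Q·ΣR(inner→interface) = 410 − 188×0.5698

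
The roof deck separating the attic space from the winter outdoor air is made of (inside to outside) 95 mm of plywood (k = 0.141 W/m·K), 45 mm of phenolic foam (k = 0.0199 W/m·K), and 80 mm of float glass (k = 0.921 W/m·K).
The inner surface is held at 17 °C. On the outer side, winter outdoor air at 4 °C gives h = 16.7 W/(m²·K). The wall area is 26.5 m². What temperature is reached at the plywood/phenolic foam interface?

T ≈ 14.2 °C

Using the resistance-network approach (series):
R_plywood = L/(kA) = 0.095/(0.141×26.5) = 0.02542 K/W
R_phenolic foam = L/(kA) = 0.045/(0.0199×26.5) = 0.08533 K/W
R_float glass = L/(kA) = 0.08/(0.921×26.5) = 0.003278 K/W
R_outer film = 1/(h_o·A) = 1/(16.7×26.5) = 0.00226 K/W
R_total = 0.1163 K/W;  Q = ΔT/R_total = 13/0.1163 = 111.8 W
T_interface = T_inner − Q·ΣR(inner→interface) = 17 − 112×0.02542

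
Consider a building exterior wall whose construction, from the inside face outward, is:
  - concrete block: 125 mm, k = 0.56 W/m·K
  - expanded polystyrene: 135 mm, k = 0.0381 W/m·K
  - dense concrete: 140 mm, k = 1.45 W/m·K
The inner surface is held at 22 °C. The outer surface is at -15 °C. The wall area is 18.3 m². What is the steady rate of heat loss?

Treating each layer as a thermal resistance in series:
R_concrete block = L/(kA) = 0.125/(0.56×18.3) = 0.0122 K/W
R_expanded polystyrene = L/(kA) = 0.135/(0.0381×18.3) = 0.1936 K/W
R_dense concrete = L/(kA) = 0.14/(1.45×18.3) = 0.005276 K/W
R_total = 0.2111 K/W
Q = ΔT / R_total = 37 / 0.2111

Q ≈ 175 W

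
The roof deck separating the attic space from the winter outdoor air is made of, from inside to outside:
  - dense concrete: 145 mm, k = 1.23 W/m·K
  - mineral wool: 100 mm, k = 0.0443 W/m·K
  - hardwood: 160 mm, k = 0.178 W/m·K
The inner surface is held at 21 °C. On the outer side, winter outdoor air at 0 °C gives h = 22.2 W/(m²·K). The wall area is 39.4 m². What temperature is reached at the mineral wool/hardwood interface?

Thermal resistances in series:
R_dense concrete = L/(kA) = 0.145/(1.23×39.4) = 0.002992 K/W
R_mineral wool = L/(kA) = 0.1/(0.0443×39.4) = 0.05729 K/W
R_hardwood = L/(kA) = 0.16/(0.178×39.4) = 0.02281 K/W
R_outer film = 1/(h_o·A) = 1/(22.2×39.4) = 0.001143 K/W
R_total = 0.08424 K/W;  Q = ΔT/R_total = 21/0.08424 = 249.3 W
T_interface = T_inner − Q·ΣR(inner→interface) = 21 − 249×0.06028

T ≈ 5.97 °C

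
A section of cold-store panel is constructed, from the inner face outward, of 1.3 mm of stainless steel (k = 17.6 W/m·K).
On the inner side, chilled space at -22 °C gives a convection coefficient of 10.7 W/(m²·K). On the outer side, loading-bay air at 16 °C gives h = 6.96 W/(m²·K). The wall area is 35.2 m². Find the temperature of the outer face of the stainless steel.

T ≈ -7.02 °C

Thermal resistances in series:
R_inner film = 1/(h_i·A) = 1/(10.7×35.2) = 0.002655 K/W
R_stainless steel = L/(kA) = 0.0013/(17.6×35.2) = 2.098×10^-6 K/W
R_outer film = 1/(h_o·A) = 1/(6.96×35.2) = 0.004082 K/W
R_total = 0.006739 K/W;  Q = ΔT/R_total = 38/0.006739 = 5639 W
T_interface = T_inner + Q·ΣR(inner→interface) = -22 + 5640×0.002657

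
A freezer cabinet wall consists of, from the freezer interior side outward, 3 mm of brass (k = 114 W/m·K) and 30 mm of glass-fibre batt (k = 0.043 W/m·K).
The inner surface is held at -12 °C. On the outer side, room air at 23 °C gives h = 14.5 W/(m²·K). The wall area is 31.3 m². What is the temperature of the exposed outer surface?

T ≈ 19.9 °C

Treating each layer as a thermal resistance in series:
R_brass = L/(kA) = 0.003/(114×31.3) = 8.408×10^-7 K/W
R_glass-fibre batt = L/(kA) = 0.03/(0.043×31.3) = 0.02229 K/W
R_outer film = 1/(h_o·A) = 1/(14.5×31.3) = 0.002203 K/W
R_total = 0.02449 K/W;  Q = ΔT/R_total = 35/0.02449 = 1429 W
T_interface = T_inner + Q·ΣR(inner→interface) = -12 + 1430×0.02229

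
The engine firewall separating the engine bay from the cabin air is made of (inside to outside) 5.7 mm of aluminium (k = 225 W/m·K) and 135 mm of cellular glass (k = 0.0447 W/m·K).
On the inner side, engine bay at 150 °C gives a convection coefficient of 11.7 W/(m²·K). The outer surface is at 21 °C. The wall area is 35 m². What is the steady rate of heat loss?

Q ≈ 1450 W

Thermal resistances in series:
R_inner film = 1/(h_i·A) = 1/(11.7×35) = 0.002442 K/W
R_aluminium = L/(kA) = 0.0057/(225×35) = 7.238×10^-7 K/W
R_cellular glass = L/(kA) = 0.135/(0.0447×35) = 0.08629 K/W
R_total = 0.08873 K/W
Q = ΔT / R_total = 129 / 0.08873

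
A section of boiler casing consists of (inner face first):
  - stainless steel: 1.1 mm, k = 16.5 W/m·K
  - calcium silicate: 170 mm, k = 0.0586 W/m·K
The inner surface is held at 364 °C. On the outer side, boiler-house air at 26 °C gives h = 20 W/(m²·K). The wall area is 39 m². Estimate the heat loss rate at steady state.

Model the wall as resistances in series:
R_stainless steel = L/(kA) = 0.0011/(16.5×39) = 1.709×10^-6 K/W
R_calcium silicate = L/(kA) = 0.17/(0.0586×39) = 0.07439 K/W
R_outer film = 1/(h_o·A) = 1/(20×39) = 0.001282 K/W
R_total = 0.07567 K/W
Q = ΔT / R_total = 338 / 0.07567

Q ≈ 4470 W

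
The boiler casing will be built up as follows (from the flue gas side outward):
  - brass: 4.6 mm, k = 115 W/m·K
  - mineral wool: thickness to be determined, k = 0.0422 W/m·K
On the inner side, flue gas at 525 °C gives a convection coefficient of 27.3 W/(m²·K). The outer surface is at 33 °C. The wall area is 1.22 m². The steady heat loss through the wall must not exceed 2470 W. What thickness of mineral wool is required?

Treating each layer as a thermal resistance in series:
R_inner film = 1/(h_i·A) = 1/(27.3×1.22) = 0.03002 K/W
R_brass = L/(kA) = 0.0046/(115×1.22) = 3.279×10^-5 K/W
Sum of the known resistances R_other = 0.03006 K/W
Required total resistance R_tot = ΔT/Q_allow = 492/2470 = 0.1992 K/W
R_mineral wool = R_tot − R_other = 0.1691 K/W
L = R·k·A = 0.1691×0.0422×1.22

L ≈ 8.71 mm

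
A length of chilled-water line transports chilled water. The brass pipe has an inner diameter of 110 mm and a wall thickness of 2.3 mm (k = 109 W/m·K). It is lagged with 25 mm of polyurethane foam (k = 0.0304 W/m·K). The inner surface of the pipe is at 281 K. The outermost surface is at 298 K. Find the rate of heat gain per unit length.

q′ ≈ 8.97 W/m

Per-layer cylindrical resistances, series-summed:
R_brass pipe wall = ln(57.3/55)/(2π×109×1) = 5.982×10^-5 K/W
R_polyurethane foam = ln(82.3/57.3)/(2π×0.0304×1) = 1.896 K/W
R_total = 1.896 K/W
Q = ΔT/R_total = 17/1.896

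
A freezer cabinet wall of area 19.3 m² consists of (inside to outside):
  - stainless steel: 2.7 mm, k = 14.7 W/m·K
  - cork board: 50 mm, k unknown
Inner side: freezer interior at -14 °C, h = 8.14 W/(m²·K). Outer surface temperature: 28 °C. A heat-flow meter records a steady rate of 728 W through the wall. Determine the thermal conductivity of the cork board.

k ≈ 0.0505 W/(m·K)

Model the wall as resistances in series:
R_inner film = 1/(h_i·A) = 1/(8.14×19.3) = 0.006365 K/W
R_stainless steel = L/(kA) = 0.0027/(14.7×19.3) = 9.517×10^-6 K/W
Sum of known resistances R_other = 0.006375 K/W
Total R = ΔT/Q = 42/728 = 0.05769 K/W
R_cork board = R_total − R_other = 0.05132 K/W
k = L/(R·A) = 0.05/(0.05132×19.3)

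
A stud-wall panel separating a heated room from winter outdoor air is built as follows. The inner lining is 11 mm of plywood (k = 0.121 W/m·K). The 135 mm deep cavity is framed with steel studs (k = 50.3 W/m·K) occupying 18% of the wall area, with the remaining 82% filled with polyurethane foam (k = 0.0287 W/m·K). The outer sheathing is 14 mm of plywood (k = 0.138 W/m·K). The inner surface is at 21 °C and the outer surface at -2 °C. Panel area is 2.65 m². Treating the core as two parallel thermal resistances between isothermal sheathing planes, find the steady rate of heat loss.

Q ≈ 294 W

Sheathing layers in series; stud and cavity paths in parallel between them.
R_inner = 0.011/(0.121×2.65) = 0.03431 K/W
R_stud  = 0.135/(50.3×0.18×2.65) = 0.005627 K/W
R_cav   = 0.135/(0.0287×0.82×2.65) = 2.165 K/W
1/R_core = 1/R_stud + 1/R_cav → R_core = 0.005612 K/W
R_outer = 0.014/(0.138×2.65) = 0.03828 K/W
R_total = 0.0782 K/W
Q = ΔT/R_total = 23/0.0782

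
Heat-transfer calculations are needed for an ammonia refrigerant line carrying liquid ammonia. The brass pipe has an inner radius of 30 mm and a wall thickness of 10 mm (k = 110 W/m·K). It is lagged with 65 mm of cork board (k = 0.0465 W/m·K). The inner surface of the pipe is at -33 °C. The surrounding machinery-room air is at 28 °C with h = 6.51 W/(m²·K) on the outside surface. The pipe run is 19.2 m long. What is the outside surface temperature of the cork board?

Per-layer cylindrical resistances, series-summed:
R_brass pipe wall = ln(40/30)/(2π×110×19.2) = 2.168×10^-5 K/W
R_cork board = ln(105/40)/(2π×0.0465×19.2) = 0.172 K/W
R_outer film = 1/(h_o·2πr_oL) = 1/(6.51×2π×0.105×19.2) = 0.01213 K/W
R_total = 0.1842 K/W
Q = ΔT/R_total = 61/0.1842
Q = 331 W
T_interface = T_inner + Q·ΣR(inner→interface) = -33 + 331×0.1721

T ≈ 24 °C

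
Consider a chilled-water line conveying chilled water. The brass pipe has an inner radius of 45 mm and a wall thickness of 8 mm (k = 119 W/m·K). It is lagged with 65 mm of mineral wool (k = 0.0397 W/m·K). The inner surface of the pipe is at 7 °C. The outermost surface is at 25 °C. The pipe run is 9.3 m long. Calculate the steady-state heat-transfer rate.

For a radial system each layer contributes R = ln(r_out/r_in)/(2πkL); films add R = 1/(hA).
R_brass pipe wall = ln(53/45)/(2π×119×9.3) = 2.353×10^-5 K/W
R_mineral wool = ln(118/53)/(2π×0.0397×9.3) = 0.345 K/W
R_total = 0.345 K/W
Q = ΔT/R_total = 18/0.345

Q ≈ 52.2 W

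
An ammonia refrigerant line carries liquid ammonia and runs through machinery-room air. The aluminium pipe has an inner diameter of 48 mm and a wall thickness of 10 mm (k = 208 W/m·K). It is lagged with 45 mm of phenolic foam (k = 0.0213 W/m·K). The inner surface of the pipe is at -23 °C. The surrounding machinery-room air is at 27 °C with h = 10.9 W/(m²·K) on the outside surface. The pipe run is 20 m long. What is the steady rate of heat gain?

Per-layer cylindrical resistances, series-summed:
R_aluminium pipe wall = ln(34/24)/(2π×208×20) = 1.333×10^-5 K/W
R_phenolic foam = ln(79/34)/(2π×0.0213×20) = 0.315 K/W
R_outer film = 1/(h_o·2πr_oL) = 1/(10.9×2π×0.079×20) = 0.009241 K/W
R_total = 0.3242 K/W
Q = ΔT/R_total = 50/0.3242

Q ≈ 154 W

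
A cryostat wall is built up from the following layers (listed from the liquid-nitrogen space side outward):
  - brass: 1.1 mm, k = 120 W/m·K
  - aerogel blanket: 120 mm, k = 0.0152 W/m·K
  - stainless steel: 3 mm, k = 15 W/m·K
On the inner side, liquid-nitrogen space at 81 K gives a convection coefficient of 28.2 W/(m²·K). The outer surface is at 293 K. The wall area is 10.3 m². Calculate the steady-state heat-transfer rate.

Thermal resistances in series:
R_inner film = 1/(h_i·A) = 1/(28.2×10.3) = 0.003443 K/W
R_brass = L/(kA) = 0.0011/(120×10.3) = 8.9×10^-7 K/W
R_aerogel blanket = L/(kA) = 0.12/(0.0152×10.3) = 0.7665 K/W
R_stainless steel = L/(kA) = 0.003/(15×10.3) = 1.942×10^-5 K/W
R_total = 0.7699 K/W
Q = ΔT / R_total = 212 / 0.7699

Q ≈ 275 W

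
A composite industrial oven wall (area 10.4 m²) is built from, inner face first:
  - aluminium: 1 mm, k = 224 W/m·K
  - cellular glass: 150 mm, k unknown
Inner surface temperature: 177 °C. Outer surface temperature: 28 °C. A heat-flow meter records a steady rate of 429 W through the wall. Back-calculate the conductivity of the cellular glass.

Model the wall as resistances in series:
R_aluminium = L/(kA) = 0.001/(224×10.4) = 4.293×10^-7 K/W
Sum of known resistances R_other = 4.293×10^-7 K/W
Total R = ΔT/Q = 149/429 = 0.3473 K/W
R_cellular glass = R_total − R_other = 0.3473 K/W
k = L/(R·A) = 0.15/(0.3473×10.4)

k ≈ 0.0415 W/(m·K)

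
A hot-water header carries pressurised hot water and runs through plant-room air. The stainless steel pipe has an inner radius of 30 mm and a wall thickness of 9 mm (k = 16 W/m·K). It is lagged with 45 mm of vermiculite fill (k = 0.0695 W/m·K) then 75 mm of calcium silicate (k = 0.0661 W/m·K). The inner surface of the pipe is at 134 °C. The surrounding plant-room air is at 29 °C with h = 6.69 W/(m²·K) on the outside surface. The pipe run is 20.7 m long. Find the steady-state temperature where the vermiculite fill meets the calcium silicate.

T ≈ 80.4 °C

For a radial system each layer contributes R = ln(r_out/r_in)/(2πkL); films add R = 1/(hA).
R_stainless steel pipe wall = ln(39/30)/(2π×16×20.7) = 1.261×10^-4 K/W
R_vermiculite fill = ln(84/39)/(2π×0.0695×20.7) = 0.08488 K/W
R_calcium silicate = ln(159/84)/(2π×0.0661×20.7) = 0.07422 K/W
R_outer film = 1/(h_o·2πr_oL) = 1/(6.69×2π×0.159×20.7) = 0.007228 K/W
R_total = 0.1665 K/W
Q = ΔT/R_total = 105/0.1665
Q = 631 W
T_interface = T_inner − Q·ΣR(inner→interface) = 134 − 631×0.08501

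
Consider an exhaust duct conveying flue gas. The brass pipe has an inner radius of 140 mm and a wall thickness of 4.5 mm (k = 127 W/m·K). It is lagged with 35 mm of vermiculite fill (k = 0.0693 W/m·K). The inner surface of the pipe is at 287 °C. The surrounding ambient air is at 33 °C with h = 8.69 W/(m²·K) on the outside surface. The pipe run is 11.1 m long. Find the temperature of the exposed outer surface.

T ≈ 76.2 °C

For a radial system each layer contributes R = ln(r_out/r_in)/(2πkL); films add R = 1/(hA).
R_brass pipe wall = ln(144.5/140)/(2π×127×11.1) = 3.572×10^-6 K/W
R_vermiculite fill = ln(179.5/144.5)/(2π×0.0693×11.1) = 0.04488 K/W
R_outer film = 1/(h_o·2πr_oL) = 1/(8.69×2π×0.1795×11.1) = 0.009192 K/W
R_total = 0.05407 K/W
Q = ΔT/R_total = 254/0.05407
Q = 4700 W
T_interface = T_inner − Q·ΣR(inner→interface) = 287 − 4700×0.04488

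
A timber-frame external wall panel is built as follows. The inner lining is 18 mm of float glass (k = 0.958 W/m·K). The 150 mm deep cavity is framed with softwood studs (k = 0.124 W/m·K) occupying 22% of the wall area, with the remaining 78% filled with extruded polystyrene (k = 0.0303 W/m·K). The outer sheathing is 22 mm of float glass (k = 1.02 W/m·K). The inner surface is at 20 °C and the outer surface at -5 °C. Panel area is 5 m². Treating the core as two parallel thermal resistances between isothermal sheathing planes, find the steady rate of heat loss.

Sheathing layers in series; stud and cavity paths in parallel between them.
R_inner = 0.018/(0.958×5) = 0.003758 K/W
R_stud  = 0.15/(0.124×0.22×5) = 1.1 K/W
R_cav   = 0.15/(0.0303×0.78×5) = 1.269 K/W
1/R_core = 1/R_stud + 1/R_cav → R_core = 0.5892 K/W
R_outer = 0.022/(1.02×5) = 0.004314 K/W
R_total = 0.5973 K/W
Q = ΔT/R_total = 25/0.5973

Q ≈ 41.9 W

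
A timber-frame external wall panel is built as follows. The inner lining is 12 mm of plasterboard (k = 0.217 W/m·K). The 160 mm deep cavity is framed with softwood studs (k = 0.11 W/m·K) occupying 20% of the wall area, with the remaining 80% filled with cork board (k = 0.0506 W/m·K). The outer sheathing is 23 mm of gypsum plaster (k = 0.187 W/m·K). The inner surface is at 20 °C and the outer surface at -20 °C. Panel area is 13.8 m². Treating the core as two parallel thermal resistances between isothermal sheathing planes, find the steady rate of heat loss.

Q ≈ 202 W

Sheathing layers in series; stud and cavity paths in parallel between them.
R_inner = 0.012/(0.217×13.8) = 0.004007 K/W
R_stud  = 0.16/(0.11×0.2×13.8) = 0.527 K/W
R_cav   = 0.16/(0.0506×0.8×13.8) = 0.2864 K/W
1/R_core = 1/R_stud + 1/R_cav → R_core = 0.1856 K/W
R_outer = 0.023/(0.187×13.8) = 0.008913 K/W
R_total = 0.1985 K/W
Q = ΔT/R_total = 40/0.1985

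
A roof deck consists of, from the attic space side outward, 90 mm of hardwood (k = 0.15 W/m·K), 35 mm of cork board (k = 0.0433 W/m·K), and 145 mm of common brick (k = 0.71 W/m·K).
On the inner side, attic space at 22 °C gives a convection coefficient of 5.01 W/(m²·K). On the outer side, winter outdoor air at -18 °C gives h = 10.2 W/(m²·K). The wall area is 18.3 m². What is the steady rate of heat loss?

Using the resistance-network approach (series):
R_inner film = 1/(h_i·A) = 1/(5.01×18.3) = 0.01091 K/W
R_hardwood = L/(kA) = 0.09/(0.15×18.3) = 0.03279 K/W
R_cork board = L/(kA) = 0.035/(0.0433×18.3) = 0.04417 K/W
R_common brick = L/(kA) = 0.145/(0.71×18.3) = 0.01116 K/W
R_outer film = 1/(h_o·A) = 1/(10.2×18.3) = 0.005357 K/W
R_total = 0.1044 K/W
Q = ΔT / R_total = 40 / 0.1044

Q ≈ 383 W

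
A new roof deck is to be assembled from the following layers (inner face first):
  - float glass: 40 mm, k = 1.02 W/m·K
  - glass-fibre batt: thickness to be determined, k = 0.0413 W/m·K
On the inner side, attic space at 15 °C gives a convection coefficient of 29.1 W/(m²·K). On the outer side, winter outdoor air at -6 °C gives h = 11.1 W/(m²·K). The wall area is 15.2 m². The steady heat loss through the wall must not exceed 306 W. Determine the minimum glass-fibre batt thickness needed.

Model the wall as resistances in series:
R_inner film = 1/(h_i·A) = 1/(29.1×15.2) = 0.002261 K/W
R_float glass = L/(kA) = 0.04/(1.02×15.2) = 0.00258 K/W
R_outer film = 1/(h_o·A) = 1/(11.1×15.2) = 0.005927 K/W
Sum of the known resistances R_other = 0.01077 K/W
Required total resistance R_tot = ΔT/Q_allow = 21/306 = 0.06863 K/W
R_glass-fibre batt = R_tot − R_other = 0.05786 K/W
L = R·k·A = 0.05786×0.0413×15.2

L ≈ 36.3 mm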